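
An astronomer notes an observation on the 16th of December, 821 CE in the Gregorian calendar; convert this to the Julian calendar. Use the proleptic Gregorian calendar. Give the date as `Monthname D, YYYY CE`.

December 12, 821 CE

For dates in this range the Gregorian date is 4 days ahead of the Julian.
16 December 821 Gregorian − 4 days → 12 December 821 Julian.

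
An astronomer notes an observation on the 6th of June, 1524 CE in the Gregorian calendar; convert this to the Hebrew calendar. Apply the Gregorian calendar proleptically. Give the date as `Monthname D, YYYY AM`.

Both dates share Julian Day Number 2277846; in the Hebrew calendar that is 25 Sivan 5284 AM.

Sivan 25, 5284 AM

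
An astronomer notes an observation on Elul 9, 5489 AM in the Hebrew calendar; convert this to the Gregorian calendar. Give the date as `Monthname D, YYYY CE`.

September 3, 1729 CE

Julian Day Number of the source date = 2352810.
Converting JDN 2352810 to the Gregorian calendar gives 3 September 1729 CE.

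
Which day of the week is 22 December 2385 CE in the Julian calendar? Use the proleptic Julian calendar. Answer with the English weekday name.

Tuesday

Equivalently 7 January 2386 Gregorian, JDN 2592535.
Since JDN mod 7 = 1 (0 = Monday), the day is Tuesday.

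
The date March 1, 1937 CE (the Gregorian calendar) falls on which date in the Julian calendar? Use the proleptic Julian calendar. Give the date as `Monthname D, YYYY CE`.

For dates in this range the Gregorian date is 13 days ahead of the Julian.
1 March 1937 Gregorian − 13 days → 16 February 1937 Julian.

February 16, 1937 CE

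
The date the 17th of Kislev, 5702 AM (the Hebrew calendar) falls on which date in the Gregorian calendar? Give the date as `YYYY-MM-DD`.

1941-12-07

Both dates share Julian Day Number 2430336; in the Gregorian calendar that is 7 December 1941 CE.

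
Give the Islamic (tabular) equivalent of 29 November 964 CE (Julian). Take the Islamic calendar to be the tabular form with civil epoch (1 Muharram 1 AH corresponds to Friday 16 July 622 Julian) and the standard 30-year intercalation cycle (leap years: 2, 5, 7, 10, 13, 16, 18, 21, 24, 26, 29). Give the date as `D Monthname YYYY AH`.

21 Dhu al-Qa'dah 353 AH

The source date corresponds to 4 December 964 in the proleptic Gregorian calendar (JDN 2073492).
That day falls on 21 Dhu al-Qa'dah 353 AH in the tabular Islamic calendar.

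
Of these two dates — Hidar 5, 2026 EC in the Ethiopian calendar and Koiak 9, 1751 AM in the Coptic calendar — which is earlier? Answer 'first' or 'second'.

first

Converting both to JDN: 2463916 vs 2464315; the smaller is the first.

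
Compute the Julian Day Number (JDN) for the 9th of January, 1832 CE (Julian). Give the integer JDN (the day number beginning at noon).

Equivalently 21 January 1832 (Gregorian).
JDN 2299161 is 15 October 1582 CE (Gregorian); the target day is +91043 days from there, so JDN = 2390204.

2390204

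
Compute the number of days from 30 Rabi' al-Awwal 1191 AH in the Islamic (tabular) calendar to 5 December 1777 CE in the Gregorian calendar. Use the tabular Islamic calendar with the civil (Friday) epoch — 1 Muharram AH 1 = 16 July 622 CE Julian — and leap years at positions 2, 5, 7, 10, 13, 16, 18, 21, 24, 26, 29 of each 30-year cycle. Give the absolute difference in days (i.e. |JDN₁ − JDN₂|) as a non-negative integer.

211

First date → JDN 2370224; second date → JDN 2370435.
The interval is |2370224 − 2370435| = 211 days.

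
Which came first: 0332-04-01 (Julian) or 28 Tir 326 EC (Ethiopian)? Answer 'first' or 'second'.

First date → JDN 1842412; second date → JDN 1843074.
JDN 1842412 < JDN 1843074, so the first date is earlier.

first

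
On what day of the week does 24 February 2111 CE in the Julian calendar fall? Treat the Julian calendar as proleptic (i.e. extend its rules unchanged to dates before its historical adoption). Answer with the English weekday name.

Tuesday

This is JDN 2492155 (10 March 2111 Gregorian).
2492155 ≡ 1 (mod 7); counting from Monday = 0 gives Tuesday.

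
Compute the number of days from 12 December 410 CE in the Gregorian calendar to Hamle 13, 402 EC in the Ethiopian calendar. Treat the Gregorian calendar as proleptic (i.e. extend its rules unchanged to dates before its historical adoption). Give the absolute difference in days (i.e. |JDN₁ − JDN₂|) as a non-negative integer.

JDN of the first date = 1871155.
JDN of the second date = 1870998.
|1870998 − 1871155| = 157.

157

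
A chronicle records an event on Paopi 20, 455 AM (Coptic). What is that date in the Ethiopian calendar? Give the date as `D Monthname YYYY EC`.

Both dates share Julian Day Number 1990902; in the Ethiopian calendar that is 20 Tikimt 731 EC.

20 Tikimt 731 EC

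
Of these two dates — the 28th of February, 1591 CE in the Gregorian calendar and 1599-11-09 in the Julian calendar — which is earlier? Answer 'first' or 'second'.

first

Converting both to JDN: 2302219 vs 2305405; the smaller is the first.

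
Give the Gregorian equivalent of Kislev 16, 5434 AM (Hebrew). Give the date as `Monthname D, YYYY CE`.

Julian Day Number of the source date = 2332440.
Converting JDN 2332440 to the Gregorian calendar gives 25 November 1673 CE.

November 25, 1673 CE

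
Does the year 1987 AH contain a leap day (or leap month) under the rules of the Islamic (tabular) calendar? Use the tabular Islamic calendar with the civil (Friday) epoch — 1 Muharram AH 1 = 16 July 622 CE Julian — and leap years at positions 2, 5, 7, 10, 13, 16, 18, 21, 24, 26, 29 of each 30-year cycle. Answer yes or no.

Year 1987 AH is year 7 of its 30-year cycle; leap positions are 2, 5, 7, 10, 13, 16, 18, 21, 24, 26, 29, so it is a leap year (355 days).

yes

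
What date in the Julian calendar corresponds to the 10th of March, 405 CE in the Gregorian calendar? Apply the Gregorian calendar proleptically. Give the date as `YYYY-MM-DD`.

The Julian–Gregorian offset here is 1 day (Julian trailing).
10 March 405 Gregorian − 1 day → 9 March 405 Julian.

0405-03-09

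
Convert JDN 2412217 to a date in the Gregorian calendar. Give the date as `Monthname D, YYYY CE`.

Counting from JDN 2299161 = 15 Oct 1582 gives an offset of 113056 days.

April 28, 1892 CE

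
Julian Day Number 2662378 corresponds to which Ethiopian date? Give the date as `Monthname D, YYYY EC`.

Megabit 16, 2569 EC

JDN 2662378 is 29 March 2577 in the Gregorian calendar.
In the Ethiopian calendar that day is Megabit 16, 2569 EC.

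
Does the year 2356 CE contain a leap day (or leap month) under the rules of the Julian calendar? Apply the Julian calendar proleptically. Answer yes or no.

yes

2356 mod 4 = 0, so it is a leap year in the Julian calendar.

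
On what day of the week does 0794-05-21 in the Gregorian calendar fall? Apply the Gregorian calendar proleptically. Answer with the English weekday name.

JDN 2011203 mod 7 = 5, and JDN 0 was a Monday, so this is a Saturday.

Saturday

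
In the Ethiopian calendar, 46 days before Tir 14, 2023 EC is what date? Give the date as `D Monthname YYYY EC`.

JDN of Tir 14, 2023 EC = 2462889.
2462889 − 46 = 2462843.
JDN 2462843 in the Ethiopian calendar is 28 Hidar 2023 EC.

28 Hidar 2023 EC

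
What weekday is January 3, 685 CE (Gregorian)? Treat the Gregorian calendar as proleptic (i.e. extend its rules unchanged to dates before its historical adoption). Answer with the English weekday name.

Since JDN mod 7 = 5 (0 = Monday), the day is Saturday.

Saturday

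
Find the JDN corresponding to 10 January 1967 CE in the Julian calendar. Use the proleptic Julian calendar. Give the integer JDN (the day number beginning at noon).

2439514

In the Gregorian calendar the same day is 23 January 1967.
JDN 2400001 is 17 November 1858 CE (Gregorian), MJD 0; the target day is +39513 days from there, so JDN = 2439514.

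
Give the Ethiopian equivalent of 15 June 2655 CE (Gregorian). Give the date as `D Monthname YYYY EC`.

3 Sene 2647 EC

Julian Day Number of the source date = 2690944.
Converting JDN 2690944 to the Ethiopian calendar gives 3 Sene 2647 EC.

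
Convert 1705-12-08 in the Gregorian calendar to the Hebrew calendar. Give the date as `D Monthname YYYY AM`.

21 Kislev 5466 AM

Both dates share Julian Day Number 2344140; in the Hebrew calendar that is 21 Kislev 5466 AM.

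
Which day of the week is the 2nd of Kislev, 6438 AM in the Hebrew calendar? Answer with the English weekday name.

Monday

Equivalently 19 November 2677 Gregorian, JDN 2699137.
JDN 2699137 mod 7 = 0, and JDN 0 was a Monday, so this is a Monday.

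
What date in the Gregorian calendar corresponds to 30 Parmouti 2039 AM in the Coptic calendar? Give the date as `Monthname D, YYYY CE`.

Both dates share Julian Day Number 2569648; in the Gregorian calendar that is 11 May 2323 CE.

May 11, 2323 CE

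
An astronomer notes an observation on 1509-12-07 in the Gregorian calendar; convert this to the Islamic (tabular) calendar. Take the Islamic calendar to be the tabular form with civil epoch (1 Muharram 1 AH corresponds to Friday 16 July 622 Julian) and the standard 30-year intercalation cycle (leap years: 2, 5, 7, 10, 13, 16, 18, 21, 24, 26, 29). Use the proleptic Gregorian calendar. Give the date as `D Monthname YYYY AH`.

14 Sha'ban 915 AH

Both dates share Julian Day Number 2272551; in the tabular Islamic calendar that is 14 Sha'ban 915 AH.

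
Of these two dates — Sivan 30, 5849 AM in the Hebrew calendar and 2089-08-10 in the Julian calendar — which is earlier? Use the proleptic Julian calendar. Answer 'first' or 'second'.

first

First date → JDN 2484211; second date → JDN 2484287.
JDN 2484211 < JDN 2484287, so the first date is earlier.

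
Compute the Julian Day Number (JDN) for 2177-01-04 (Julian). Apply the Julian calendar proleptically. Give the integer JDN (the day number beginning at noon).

Equivalently 18 January 2177 (Gregorian).
JDN 2299161 is 15 October 1582 CE (Gregorian); the target day is +217050 days from there, so JDN = 2516211.

2516211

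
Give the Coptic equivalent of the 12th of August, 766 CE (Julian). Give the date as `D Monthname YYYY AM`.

Julian Day Number of the source date = 2001063.
Converting JDN 2001063 to the Coptic calendar gives 19 Mesori 482 AM.

19 Mesori 482 AM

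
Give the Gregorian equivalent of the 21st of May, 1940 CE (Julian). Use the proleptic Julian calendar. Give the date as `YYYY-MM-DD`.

1940-06-03

At this point the Julian calendar is 13 days behind the Gregorian.
21 May 1940 Julian + 13 days → 3 June 1940 Gregorian.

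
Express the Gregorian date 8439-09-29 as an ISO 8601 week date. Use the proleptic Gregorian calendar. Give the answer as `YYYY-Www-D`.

The weekday is Thursday (ISO weekday 4).
That Thursday belongs to ISO week 39 of ISO year 8439.

8439-W39-4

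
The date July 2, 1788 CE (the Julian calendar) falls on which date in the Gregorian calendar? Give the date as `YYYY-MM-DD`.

1788-07-13

The Julian–Gregorian offset here is 11 days (Julian trailing).
2 July 1788 Julian + 11 days → 13 July 1788 Gregorian.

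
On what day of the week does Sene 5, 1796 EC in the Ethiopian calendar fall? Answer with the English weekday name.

In the Gregorian calendar this is 11 June 1804 (JDN 2380119).
JDN 2380119 mod 7 = 0, and JDN 0 was a Monday, so this is a Monday.

Monday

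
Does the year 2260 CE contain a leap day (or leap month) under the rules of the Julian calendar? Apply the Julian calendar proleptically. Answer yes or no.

2260 mod 4 = 0, so it is a leap year in the Julian calendar.

yes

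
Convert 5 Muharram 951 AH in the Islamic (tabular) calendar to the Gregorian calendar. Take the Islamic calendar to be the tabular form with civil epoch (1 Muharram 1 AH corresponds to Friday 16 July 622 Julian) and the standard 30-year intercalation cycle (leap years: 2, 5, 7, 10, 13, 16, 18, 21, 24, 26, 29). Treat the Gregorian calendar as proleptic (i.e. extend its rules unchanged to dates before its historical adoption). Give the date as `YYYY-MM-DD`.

Julian Day Number of the source date = 2285092.
Converting JDN 2285092 to the Gregorian calendar gives 8 April 1544 CE.

1544-04-08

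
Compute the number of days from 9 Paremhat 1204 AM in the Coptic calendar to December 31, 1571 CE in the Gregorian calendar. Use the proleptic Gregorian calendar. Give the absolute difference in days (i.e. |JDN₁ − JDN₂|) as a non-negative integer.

JDN of the first date = 2264614.
JDN of the second date = 2295220.
|2295220 − 2264614| = 30606.

30606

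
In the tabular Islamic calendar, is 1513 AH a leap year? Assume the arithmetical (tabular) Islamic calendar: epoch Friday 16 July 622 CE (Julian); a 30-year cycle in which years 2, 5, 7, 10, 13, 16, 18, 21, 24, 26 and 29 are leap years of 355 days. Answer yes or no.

Year 1513 AH is year 13 of its 30-year cycle; leap positions are 2, 5, 7, 10, 13, 16, 18, 21, 24, 26, 29, so it is a leap year (355 days).

yes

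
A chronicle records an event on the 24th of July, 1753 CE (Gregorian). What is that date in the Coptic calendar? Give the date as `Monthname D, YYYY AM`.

Epip 19, 1469 AM

Both dates share Julian Day Number 2361535; in the Coptic calendar that is 19 Epip 1469 AM.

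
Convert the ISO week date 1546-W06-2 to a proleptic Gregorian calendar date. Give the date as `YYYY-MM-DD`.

ISO week 1 of 1546 is the week containing the first Thursday of 1546.
Week 6, day 2 (Tuesday) lands on 1546-02-05.

1546-02-05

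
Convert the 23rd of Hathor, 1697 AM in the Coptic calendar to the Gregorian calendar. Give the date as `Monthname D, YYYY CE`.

December 2, 1980 CE

Both dates share Julian Day Number 2444576; in the Gregorian calendar that is 2 December 1980 CE.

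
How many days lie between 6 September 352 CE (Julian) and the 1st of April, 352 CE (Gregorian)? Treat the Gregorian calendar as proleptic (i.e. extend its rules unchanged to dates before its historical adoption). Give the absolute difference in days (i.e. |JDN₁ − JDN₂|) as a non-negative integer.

First date → JDN 1849875; second date → JDN 1849716.
The interval is |1849875 − 1849716| = 159 days.

159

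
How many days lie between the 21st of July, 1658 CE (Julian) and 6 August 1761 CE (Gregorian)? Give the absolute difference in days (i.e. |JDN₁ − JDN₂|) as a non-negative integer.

37626

JDN of the first date = 2326844.
JDN of the second date = 2364470.
|2364470 − 2326844| = 37626.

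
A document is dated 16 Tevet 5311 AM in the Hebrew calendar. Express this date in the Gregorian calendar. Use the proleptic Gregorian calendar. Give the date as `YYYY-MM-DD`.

Julian Day Number of the source date = 2287554.
Converting JDN 2287554 to the Gregorian calendar gives 4 January 1551 CE.

1551-01-04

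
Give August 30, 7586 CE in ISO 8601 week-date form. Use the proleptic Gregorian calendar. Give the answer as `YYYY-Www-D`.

7586-W35-6

The weekday is Saturday (ISO weekday 6).
That Saturday belongs to ISO week 35 of ISO year 7586.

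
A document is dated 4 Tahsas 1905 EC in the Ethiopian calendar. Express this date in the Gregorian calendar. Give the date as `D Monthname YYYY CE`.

13 December 1912 CE

Both dates share Julian Day Number 2419750; in the Gregorian calendar that is 13 December 1912 CE.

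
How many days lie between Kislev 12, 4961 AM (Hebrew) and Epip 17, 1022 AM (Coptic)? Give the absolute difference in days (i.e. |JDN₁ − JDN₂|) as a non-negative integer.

38583

First date → JDN 2159683; second date → JDN 2198266.
The interval is |2159683 − 2198266| = 38583 days.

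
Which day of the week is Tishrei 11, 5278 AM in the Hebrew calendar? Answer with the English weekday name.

Sunday

In the proleptic Gregorian calendar this is 7 October 1517 (JDN 2275412).
Since JDN mod 7 = 6 (0 = Monday), the day is Sunday.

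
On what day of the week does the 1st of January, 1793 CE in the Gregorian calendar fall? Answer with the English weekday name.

Tuesday

JDN 2375941 mod 7 = 1, and JDN 0 was a Monday, so this is a Tuesday.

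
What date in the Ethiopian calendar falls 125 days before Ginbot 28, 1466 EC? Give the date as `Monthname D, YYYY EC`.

Tir 23, 1466 EC

Counting 125 days back from JDN 2259579 reaches JDN 2259454, which is Tir 23, 1466 EC.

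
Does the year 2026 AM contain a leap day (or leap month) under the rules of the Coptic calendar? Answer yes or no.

2026 mod 4 = 2; in the Coptic calendar a year is leap when year mod 4 = 3, so it is a common year.

no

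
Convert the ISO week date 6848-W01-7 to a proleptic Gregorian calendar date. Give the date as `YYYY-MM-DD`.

6848-01-05

ISO week 1 of 6848 is the week containing the first Thursday of 6848.
Week 1, day 7 (Sunday) lands on 6848-01-05.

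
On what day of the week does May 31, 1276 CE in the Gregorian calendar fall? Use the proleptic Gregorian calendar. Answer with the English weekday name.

Since JDN mod 7 = 6 (0 = Monday), the day is Sunday.

Sunday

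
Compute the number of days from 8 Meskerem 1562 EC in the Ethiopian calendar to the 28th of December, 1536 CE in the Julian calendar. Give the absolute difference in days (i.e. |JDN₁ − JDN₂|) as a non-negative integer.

11939

First date → JDN 2294383; second date → JDN 2282444.
The interval is |2294383 − 2282444| = 11939 days.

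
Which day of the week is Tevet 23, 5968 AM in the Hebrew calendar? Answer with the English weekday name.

Equivalently 13 January 2208 Gregorian, JDN 2527527.
2527527 ≡ 2 (mod 7); counting from Monday = 0 gives Wednesday.

Wednesday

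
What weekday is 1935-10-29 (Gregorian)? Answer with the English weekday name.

JDN 2428105 mod 7 = 1, and JDN 0 was a Monday, so this is a Tuesday.

Tuesday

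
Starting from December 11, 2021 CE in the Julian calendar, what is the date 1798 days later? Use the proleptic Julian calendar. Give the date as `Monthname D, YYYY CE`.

The starting date is JDN 2459573; 2459573 + 1798 = 2461371.
JDN 2461371 corresponds to November 13, 2026 CE.

November 13, 2026 CE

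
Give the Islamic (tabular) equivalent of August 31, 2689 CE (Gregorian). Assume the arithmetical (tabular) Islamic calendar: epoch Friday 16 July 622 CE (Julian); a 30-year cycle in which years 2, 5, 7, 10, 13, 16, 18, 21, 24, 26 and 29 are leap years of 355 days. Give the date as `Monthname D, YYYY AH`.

Julian Day Number of the source date = 2703440.
Converting JDN 2703440 to the tabular Islamic calendar gives 23 Rajab 2131 AH.

Rajab 23, 2131 AH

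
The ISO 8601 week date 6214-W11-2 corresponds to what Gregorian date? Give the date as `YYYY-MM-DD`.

6214-03-15

ISO week 1 of 6214 is the week containing the first Thursday of 6214.
Week 11, day 2 (Tuesday) lands on 6214-03-15.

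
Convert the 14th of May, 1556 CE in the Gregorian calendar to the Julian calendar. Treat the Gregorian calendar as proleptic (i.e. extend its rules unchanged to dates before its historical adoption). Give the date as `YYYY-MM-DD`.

1556-05-04

The Julian–Gregorian offset here is 10 days (Julian trailing).
14 May 1556 Gregorian − 10 days → 4 May 1556 Julian.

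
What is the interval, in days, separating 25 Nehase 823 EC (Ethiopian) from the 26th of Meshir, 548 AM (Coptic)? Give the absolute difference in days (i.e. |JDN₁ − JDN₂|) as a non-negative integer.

187

First date → JDN 2024810; second date → JDN 2024997.
The interval is |2024810 − 2024997| = 187 days.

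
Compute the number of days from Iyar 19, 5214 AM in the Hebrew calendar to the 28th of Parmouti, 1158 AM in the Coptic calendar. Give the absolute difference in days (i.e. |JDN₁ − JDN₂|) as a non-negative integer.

4407

First date → JDN 2252268; second date → JDN 2247861.
The interval is |2252268 − 2247861| = 4407 days.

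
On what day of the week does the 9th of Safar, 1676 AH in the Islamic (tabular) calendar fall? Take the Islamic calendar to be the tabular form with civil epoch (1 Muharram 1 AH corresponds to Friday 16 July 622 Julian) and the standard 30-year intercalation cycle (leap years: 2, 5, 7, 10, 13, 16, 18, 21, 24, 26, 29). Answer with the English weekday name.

In the Gregorian calendar this is 10 October 2247 (JDN 2542042).
Since JDN mod 7 = 6 (0 = Monday), the day is Sunday.

Sunday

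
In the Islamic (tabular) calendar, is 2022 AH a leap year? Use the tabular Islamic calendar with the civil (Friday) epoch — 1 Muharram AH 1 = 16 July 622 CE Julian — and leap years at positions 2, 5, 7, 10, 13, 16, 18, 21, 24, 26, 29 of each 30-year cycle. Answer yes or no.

no

Year 2022 AH is year 12 of its 30-year cycle; leap positions are 2, 5, 7, 10, 13, 16, 18, 21, 24, 26, 29, so it is a common year (354 days).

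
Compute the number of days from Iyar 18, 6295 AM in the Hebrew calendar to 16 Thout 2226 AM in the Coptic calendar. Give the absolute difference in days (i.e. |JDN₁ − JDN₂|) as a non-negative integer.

9365

First date → JDN 2647091; second date → JDN 2637726.
The interval is |2647091 − 2637726| = 9365 days.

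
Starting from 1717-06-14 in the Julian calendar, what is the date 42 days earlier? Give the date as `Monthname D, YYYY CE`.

May 3, 1717 CE

The starting date is JDN 2348357; 2348357 − 42 = 2348315.
JDN 2348315 corresponds to May 3, 1717 CE.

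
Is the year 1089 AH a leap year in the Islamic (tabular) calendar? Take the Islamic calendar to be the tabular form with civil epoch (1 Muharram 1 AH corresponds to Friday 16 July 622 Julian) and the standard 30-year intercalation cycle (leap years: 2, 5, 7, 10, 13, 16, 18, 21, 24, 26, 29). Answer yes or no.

no

Year 1089 AH is year 9 of its 30-year cycle; leap positions are 2, 5, 7, 10, 13, 16, 18, 21, 24, 26, 29, so it is a common year (354 days).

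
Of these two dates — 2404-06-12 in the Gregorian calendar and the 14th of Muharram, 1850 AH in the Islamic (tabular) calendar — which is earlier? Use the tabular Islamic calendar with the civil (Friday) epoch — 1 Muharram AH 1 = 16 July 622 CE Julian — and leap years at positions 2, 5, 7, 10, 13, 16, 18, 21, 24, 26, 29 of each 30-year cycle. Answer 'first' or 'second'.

Converting both to JDN: 2599266 vs 2603677; the smaller is the first.

first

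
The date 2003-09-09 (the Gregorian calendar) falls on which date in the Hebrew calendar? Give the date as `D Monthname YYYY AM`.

Julian Day Number of the source date = 2452892.
Converting JDN 2452892 to the Hebrew calendar gives 12 Elul 5763 AM.

12 Elul 5763 AM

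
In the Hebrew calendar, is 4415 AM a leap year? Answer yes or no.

Hebrew year 4415 is year 7 of its 19-year Metonic cycle; leap years are at positions 3, 6, 8, 11, 14, 17, 19, so it is a common year (12 months).

no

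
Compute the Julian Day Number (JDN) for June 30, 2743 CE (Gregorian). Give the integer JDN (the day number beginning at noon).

2723100

JDN 2451545 is 1 January 2000 CE (Gregorian); the target day is +271555 days from there, so JDN = 2723100.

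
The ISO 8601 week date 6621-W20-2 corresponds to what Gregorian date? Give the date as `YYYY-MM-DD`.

6621-05-15

ISO week 1 of 6621 is the week containing the first Thursday of 6621.
Week 20, day 2 (Tuesday) lands on 6621-05-15.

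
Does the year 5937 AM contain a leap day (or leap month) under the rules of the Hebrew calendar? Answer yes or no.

Hebrew year 5937 is year 9 of its 19-year Metonic cycle; leap years are at positions 3, 6, 8, 11, 14, 17, 19, so it is a common year (12 months).

no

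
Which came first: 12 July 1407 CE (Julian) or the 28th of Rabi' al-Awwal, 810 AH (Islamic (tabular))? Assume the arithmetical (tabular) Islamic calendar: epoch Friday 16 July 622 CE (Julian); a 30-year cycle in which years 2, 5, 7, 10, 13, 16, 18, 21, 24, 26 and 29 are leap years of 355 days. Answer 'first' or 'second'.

The two dates have Julian Day Numbers 2235157 and 2235209 respectively.
Since 2235157 < 2235209, the first date comes first.

first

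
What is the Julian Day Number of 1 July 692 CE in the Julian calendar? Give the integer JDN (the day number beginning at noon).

1973993

In the proleptic Gregorian calendar the same day is 4 July 692.
JDN 2451545 is 1 January 2000 CE (Gregorian); the target day is −477552 days from there, so JDN = 1973993.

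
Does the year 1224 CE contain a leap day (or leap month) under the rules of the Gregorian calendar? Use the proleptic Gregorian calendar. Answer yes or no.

1224 is divisible by 4 and not by 100, so it is a leap year.

yes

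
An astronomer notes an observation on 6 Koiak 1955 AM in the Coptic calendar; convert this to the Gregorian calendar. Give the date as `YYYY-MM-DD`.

Both dates share Julian Day Number 2538823; in the Gregorian calendar that is 17 December 2238 CE.

2238-12-17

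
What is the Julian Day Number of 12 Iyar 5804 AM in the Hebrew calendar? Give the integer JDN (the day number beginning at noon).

2467745

In the Gregorian calendar the same day is 9 May 2044.
JDN 2299161 is 15 October 1582 CE (Gregorian); the target day is +168584 days from there, so JDN = 2467745.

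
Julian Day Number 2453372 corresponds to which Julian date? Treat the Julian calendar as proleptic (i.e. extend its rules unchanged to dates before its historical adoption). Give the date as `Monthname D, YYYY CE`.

JDN 2453372 is 1 January 2005 in the Gregorian calendar.
In the Julian calendar that day is December 19, 2004 CE.

December 19, 2004 CE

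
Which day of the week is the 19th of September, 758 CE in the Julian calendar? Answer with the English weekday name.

This is JDN 1998179 (23 September 758 Gregorian).
JDN 1998179 mod 7 = 1, and JDN 0 was a Monday, so this is a Tuesday.

Tuesday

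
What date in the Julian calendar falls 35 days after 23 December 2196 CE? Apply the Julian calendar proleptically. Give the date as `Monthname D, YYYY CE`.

January 27, 2197 CE

Counting 35 days forward from JDN 2523504 reaches JDN 2523539, which is January 27, 2197 CE.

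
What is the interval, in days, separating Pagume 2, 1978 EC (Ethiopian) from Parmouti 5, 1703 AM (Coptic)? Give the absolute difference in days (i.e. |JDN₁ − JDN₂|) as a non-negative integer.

218

JDN of the first date = 2446681.
JDN of the second date = 2446899.
|2446899 − 2446681| = 218.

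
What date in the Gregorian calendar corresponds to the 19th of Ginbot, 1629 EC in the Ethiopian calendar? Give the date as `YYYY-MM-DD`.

1637-05-24

Julian Day Number of the source date = 2319106.
Converting JDN 2319106 to the Gregorian calendar gives 24 May 1637 CE.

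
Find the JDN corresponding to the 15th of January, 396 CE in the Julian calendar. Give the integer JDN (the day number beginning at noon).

Equivalently 16 January 396 (proleptic Gregorian).
JDN 2400001 is 17 November 1858 CE (Gregorian), MJD 0; the target day is −534290 days from there, so JDN = 1865711.

1865711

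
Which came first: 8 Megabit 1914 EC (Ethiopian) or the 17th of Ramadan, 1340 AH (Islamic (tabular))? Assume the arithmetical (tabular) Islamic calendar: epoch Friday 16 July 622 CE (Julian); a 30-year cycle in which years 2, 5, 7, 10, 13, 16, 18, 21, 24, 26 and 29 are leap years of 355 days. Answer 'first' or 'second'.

first

Converting both to JDN: 2423131 vs 2423189; the smaller is the first.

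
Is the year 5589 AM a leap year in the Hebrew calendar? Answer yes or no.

Hebrew year 5589 is year 3 of its 19-year Metonic cycle; leap years are at positions 3, 6, 8, 11, 14, 17, 19, so it is a leap year (13 months).

yes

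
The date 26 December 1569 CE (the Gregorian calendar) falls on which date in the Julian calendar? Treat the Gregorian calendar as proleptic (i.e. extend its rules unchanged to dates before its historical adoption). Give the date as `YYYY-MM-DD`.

1569-12-16

At this point the Julian calendar is 10 days behind the Gregorian.
26 December 1569 Gregorian − 10 days → 16 December 1569 Julian.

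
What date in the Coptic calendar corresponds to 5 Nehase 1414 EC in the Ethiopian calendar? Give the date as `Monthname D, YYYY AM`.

Mesori 5, 1138 AM

Both dates share Julian Day Number 2240653; in the Coptic calendar that is 5 Mesori 1138 AM.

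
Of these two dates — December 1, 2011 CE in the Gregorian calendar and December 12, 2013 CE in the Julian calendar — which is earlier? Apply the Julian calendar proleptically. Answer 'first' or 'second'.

first

Converting both to JDN: 2455897 vs 2456652; the smaller is the first.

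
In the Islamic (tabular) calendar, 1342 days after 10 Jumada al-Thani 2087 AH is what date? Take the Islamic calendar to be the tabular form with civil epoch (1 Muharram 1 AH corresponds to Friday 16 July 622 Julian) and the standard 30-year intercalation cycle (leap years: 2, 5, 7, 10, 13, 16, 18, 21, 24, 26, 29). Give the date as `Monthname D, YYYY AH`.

Counting 1342 days forward from JDN 2687806 reaches JDN 2689148, which is Rabi' al-Awwal 24, 2091 AH.

Rabi' al-Awwal 24, 2091 AH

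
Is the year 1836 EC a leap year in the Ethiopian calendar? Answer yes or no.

1836 mod 4 = 0; in the Ethiopian calendar a year is leap when year mod 4 = 3, so it is a common year.

no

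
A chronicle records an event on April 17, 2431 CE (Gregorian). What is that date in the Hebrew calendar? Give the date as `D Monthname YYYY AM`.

Both dates share Julian Day Number 2609071; in the Hebrew calendar that is 4 Iyar 6191 AM.

4 Iyar 6191 AM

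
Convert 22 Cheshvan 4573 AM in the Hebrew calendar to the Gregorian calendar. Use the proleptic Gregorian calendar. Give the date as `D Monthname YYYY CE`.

Both dates share Julian Day Number 2017946; in the Gregorian calendar that is 5 November 812 CE.

5 November 812 CE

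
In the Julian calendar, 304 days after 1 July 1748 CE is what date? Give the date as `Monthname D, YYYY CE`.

JDN of 1 July 1748 CE = 2359697.
2359697 + 304 = 2360001.
JDN 2360001 in the Julian calendar is May 1, 1749 CE.

May 1, 1749 CE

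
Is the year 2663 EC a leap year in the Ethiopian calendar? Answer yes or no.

yes

2663 mod 4 = 3; in the Ethiopian calendar a year is leap when year mod 4 = 3, so it is a leap year.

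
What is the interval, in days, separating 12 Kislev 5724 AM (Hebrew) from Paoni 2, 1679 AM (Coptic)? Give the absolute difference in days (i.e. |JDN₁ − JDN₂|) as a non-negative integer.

First date → JDN 2438362; second date → JDN 2438190.
The interval is |2438362 − 2438190| = 172 days.

172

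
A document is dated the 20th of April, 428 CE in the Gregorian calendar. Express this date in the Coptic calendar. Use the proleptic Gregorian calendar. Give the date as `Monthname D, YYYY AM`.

Parmouti 24, 144 AM

Both dates share Julian Day Number 1877494; in the Coptic calendar that is 24 Parmouti 144 AM.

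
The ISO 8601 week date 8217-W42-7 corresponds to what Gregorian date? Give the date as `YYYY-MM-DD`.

ISO week 1 of 8217 is the week containing the first Thursday of 8217.
Week 42, day 7 (Sunday) lands on 8217-10-19.

8217-10-19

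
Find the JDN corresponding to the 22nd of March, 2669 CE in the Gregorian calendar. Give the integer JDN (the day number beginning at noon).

2695973

JDN 2299161 is 15 October 1582 CE (Gregorian); the target day is +396812 days from there, so JDN = 2695973.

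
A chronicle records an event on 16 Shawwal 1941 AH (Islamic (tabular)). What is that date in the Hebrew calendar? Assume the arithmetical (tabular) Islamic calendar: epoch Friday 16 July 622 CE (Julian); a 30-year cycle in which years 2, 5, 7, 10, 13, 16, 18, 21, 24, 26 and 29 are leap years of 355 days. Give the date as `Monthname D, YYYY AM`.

The source date corresponds to 19 July 2505 in the Gregorian calendar (JDN 2636192).
That day falls on 15 Tammuz 6265 AM in the Hebrew calendar.

Tammuz 15, 6265 AM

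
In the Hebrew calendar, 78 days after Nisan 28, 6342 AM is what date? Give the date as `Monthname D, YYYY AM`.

Tammuz 17, 6342 AM

Counting 78 days forward from JDN 2664228 reaches JDN 2664306, which is Tammuz 17, 6342 AM.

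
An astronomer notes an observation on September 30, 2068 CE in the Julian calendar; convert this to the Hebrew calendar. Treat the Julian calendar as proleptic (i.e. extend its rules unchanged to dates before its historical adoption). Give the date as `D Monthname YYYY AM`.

17 Tishrei 5829 AM

Julian Day Number of the source date = 2476668.
Converting JDN 2476668 to the Hebrew calendar gives 17 Tishrei 5829 AM.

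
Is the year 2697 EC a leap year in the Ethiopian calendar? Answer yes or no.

no

2697 mod 4 = 1; in the Ethiopian calendar a year is leap when year mod 4 = 3, so it is a common year.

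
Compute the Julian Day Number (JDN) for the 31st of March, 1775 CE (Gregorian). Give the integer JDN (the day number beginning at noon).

2369455

JDN 2400001 is 17 November 1858 CE (Gregorian), MJD 0; the target day is −30546 days from there, so JDN = 2369455.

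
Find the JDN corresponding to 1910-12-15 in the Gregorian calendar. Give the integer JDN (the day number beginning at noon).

JDN 2400001 is 17 November 1858 CE (Gregorian), MJD 0; the target day is +19020 days from there, so JDN = 2419021.

2419021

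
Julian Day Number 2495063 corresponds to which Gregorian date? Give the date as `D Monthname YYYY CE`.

Counting from JDN 2299161 = 15 Oct 1582 gives an offset of 195902 days.

24 February 2119 CE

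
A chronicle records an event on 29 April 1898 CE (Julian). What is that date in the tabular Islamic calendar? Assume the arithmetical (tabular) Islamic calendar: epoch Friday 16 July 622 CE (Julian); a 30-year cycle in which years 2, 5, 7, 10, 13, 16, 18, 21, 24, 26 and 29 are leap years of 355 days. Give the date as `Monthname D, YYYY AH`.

Dhu al-Hijjah 19, 1315 AH

The source date corresponds to 11 May 1898 in the Gregorian calendar (JDN 2414421).
That day falls on 19 Dhu al-Hijjah 1315 AH in the tabular Islamic calendar.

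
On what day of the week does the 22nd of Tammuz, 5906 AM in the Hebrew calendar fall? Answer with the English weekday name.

This is JDN 2505052 (1 July 2146 Gregorian).
Since JDN mod 7 = 4 (0 = Monday), the day is Friday.

Friday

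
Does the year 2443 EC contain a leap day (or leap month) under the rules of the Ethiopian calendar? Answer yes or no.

yes

2443 mod 4 = 3; in the Ethiopian calendar a year is leap when year mod 4 = 3, so it is a leap year.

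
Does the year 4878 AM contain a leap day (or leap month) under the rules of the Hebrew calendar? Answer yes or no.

yes

Hebrew year 4878 is year 14 of its 19-year Metonic cycle; leap years are at positions 3, 6, 8, 11, 14, 17, 19, so it is a leap year (13 months).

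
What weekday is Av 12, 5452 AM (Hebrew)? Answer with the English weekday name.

Friday

This is JDN 2339257 (25 July 1692 Gregorian).
Since JDN mod 7 = 4 (0 = Monday), the day is Friday.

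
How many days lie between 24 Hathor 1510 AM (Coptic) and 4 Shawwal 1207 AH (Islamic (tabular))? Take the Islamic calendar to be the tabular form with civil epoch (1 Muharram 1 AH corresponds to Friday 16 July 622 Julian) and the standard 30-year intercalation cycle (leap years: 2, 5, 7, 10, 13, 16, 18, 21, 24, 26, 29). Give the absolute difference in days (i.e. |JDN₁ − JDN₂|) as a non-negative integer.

200

JDN of the first date = 2376275.
JDN of the second date = 2376075.
|2376075 − 2376275| = 200.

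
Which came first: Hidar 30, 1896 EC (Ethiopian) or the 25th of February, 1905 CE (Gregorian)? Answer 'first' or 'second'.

Converting both to JDN: 2416459 vs 2416902; the smaller is the first.

first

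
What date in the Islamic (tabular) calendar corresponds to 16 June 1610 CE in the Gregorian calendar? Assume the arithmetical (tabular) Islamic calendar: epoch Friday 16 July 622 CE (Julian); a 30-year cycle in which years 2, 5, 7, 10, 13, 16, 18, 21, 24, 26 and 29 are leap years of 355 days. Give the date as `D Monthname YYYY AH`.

24 Rabi' al-Awwal 1019 AH

Both dates share Julian Day Number 2309267; in the tabular Islamic calendar that is 24 Rabi' al-Awwal 1019 AH.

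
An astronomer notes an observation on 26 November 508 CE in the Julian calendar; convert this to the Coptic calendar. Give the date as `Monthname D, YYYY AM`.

Hathor 30, 225 AM

The source date corresponds to 28 November 508 in the proleptic Gregorian calendar (JDN 1906935).
That day falls on 30 Hathor 225 AM in the Coptic calendar.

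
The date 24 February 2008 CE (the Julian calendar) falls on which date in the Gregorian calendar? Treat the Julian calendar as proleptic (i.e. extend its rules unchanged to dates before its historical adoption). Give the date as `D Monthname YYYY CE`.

The Julian–Gregorian offset here is 13 days (Julian trailing).
24 February 2008 Julian + 13 days → 8 March 2008 Gregorian.

8 March 2008 CE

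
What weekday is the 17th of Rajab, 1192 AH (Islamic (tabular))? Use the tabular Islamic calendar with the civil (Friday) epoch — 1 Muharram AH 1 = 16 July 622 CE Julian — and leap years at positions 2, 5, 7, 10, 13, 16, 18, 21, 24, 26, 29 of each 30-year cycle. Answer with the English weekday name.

This is JDN 2370684 (11 August 1778 Gregorian).
JDN 2370684 mod 7 = 1, and JDN 0 was a Monday, so this is a Tuesday.

Tuesday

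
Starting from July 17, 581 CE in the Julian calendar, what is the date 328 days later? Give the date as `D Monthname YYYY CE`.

Counting 328 days forward from JDN 1933466 reaches JDN 1933794, which is 10 June 582 CE.

10 June 582 CE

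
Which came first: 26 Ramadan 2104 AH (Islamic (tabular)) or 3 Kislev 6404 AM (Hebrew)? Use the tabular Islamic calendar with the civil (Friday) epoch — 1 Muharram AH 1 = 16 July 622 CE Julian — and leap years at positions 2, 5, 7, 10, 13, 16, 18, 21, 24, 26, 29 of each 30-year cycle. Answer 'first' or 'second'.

Converting both to JDN: 2693934 vs 2686735; the smaller is the second.

second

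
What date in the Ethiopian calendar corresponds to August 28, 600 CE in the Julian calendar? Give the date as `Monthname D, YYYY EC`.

Pagume 5, 592 EC

The source date corresponds to 31 August 600 in the proleptic Gregorian calendar (JDN 1940448).
That day falls on 5 Pagume 592 EC in the Ethiopian calendar.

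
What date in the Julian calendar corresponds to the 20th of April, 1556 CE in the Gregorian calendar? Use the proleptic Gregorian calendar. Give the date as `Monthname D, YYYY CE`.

The Julian–Gregorian offset here is 10 days (Julian trailing).
20 April 1556 Gregorian − 10 days → 10 April 1556 Julian.

April 10, 1556 CE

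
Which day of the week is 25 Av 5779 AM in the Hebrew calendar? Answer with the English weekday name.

Monday

Equivalently 26 August 2019 Gregorian, JDN 2458722.
2458722 ≡ 0 (mod 7); counting from Monday = 0 gives Monday.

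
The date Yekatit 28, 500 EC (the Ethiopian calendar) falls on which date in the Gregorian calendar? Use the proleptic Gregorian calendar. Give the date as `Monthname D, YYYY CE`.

February 25, 508 CE

Julian Day Number of the source date = 1906658.
Converting JDN 1906658 to the Gregorian calendar gives 25 February 508 CE.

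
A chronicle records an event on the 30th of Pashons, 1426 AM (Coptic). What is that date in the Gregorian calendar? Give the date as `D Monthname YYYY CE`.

Julian Day Number of the source date = 2345780.
Converting JDN 2345780 to the Gregorian calendar gives 5 June 1710 CE.

5 June 1710 CE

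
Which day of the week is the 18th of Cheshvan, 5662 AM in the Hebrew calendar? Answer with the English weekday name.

Thursday

In the Gregorian calendar this is 31 October 1901 (JDN 2415689).
JDN 2415689 mod 7 = 3, and JDN 0 was a Monday, so this is a Thursday.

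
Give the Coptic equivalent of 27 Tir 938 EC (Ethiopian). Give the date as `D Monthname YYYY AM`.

27 Tobi 662 AM

Both dates share Julian Day Number 2066606; in the Coptic calendar that is 27 Tobi 662 AM.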